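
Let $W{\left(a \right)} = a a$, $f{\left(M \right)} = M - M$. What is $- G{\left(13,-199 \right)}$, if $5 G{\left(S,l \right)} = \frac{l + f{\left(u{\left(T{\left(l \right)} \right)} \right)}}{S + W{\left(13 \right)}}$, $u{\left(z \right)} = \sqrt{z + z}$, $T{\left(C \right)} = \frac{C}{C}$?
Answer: $\frac{199}{910} \approx 0.21868$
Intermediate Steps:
$T{\left(C \right)} = 1$
$u{\left(z \right)} = \sqrt{2} \sqrt{z}$ ($u{\left(z \right)} = \sqrt{2 z} = \sqrt{2} \sqrt{z}$)
$f{\left(M \right)} = 0$
$W{\left(a \right)} = a^{2}$
$G{\left(S,l \right)} = \frac{l}{5 \left(169 + S\right)}$ ($G{\left(S,l \right)} = \frac{\left(l + 0\right) \frac{1}{S + 13^{2}}}{5} = \frac{l \frac{1}{S + 169}}{5} = \frac{l \frac{1}{169 + S}}{5} = \frac{l}{5 \left(169 + S\right)}$)
$- G{\left(13,-199 \right)} = - \frac{-199}{5 \left(169 + 13\right)} = - \frac{-199}{5 \cdot 182} = \left(-1\right) \left(- \frac{199}{910}\right) = \frac{199}{910}$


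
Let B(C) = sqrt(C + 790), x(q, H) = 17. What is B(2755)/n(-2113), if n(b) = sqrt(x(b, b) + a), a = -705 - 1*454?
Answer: -I*sqrt(4048390)/1142 ≈ -1.7619*I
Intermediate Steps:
a = -1159 (a = -705 - 454 = -1159)
n(b) = I*sqrt(1142) (n(b) = sqrt(17 - 1159) = sqrt(-1142) = I*sqrt(1142))
B(C) = sqrt(790 + C)
B(2755)/n(-2113) = sqrt(790 + 2755)/((I*sqrt(1142))) = sqrt(3545)*(-I*sqrt(1142)/1142) = -I*sqrt(4048390)/1142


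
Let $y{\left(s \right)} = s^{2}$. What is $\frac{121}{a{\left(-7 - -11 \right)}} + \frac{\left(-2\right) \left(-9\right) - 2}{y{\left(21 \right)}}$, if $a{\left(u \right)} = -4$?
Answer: $- \frac{53297}{1764} \approx -30.214$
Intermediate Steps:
$\frac{121}{a{\left(-7 - -11 \right)}} + \frac{\left(-2\right) \left(-9\right) - 2}{y{\left(21 \right)}} = \frac{121}{-4} + \frac{\left(-2\right) \left(-9\right) - 2}{21^{2}} = 121 \left(- \frac{1}{4}\right) + \frac{18 - 2}{441} = - \frac{121}{4} + 16 \cdot \frac{1}{441} = - \frac{121}{4} + \frac{16}{441} = - \frac{53297}{1764}$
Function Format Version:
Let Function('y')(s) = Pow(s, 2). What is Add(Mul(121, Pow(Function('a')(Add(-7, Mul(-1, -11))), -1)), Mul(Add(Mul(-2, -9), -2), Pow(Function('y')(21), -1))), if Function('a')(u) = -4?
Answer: Rational(-53297, 1764) ≈ -30.214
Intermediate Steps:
Add(Mul(121, Pow(Function('a')(Add(-7, Mul(-1, -11))), -1)), Mul(Add(Mul(-2, -9), -2), Pow(Function('y')(21), -1))) = Add(Mul(121, Pow(-4, -1)), Mul(Add(Mul(-2, -9), -2), Pow(Pow(21, 2), -1))) = Add(Mul(121, Rational(-1, 4)), Mul(Add(18, -2), Pow(441, -1))) = Add(Rational(-121, 4), Mul(16, Rational(1, 441))) = Add(Rational(-121, 4), Rational(16, 441)) = Rational(-53297, 1764)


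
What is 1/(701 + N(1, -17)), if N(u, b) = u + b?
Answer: 1/685 ≈ 0.0014599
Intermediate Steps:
N(u, b) = b + u
1/(701 + N(1, -17)) = 1/(701 + (-17 + 1)) = 1/(701 - 16) = 1/685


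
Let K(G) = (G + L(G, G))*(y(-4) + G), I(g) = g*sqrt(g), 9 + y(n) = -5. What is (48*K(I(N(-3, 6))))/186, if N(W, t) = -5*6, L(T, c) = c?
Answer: -432000/31 + 6720*I*sqrt(30)/31 ≈ -13935.0 + 1187.3*I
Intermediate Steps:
y(n) = -14 (y(n) = -9 - 5 = -14)
N(W, t) = -30
I(g) = g**(3/2)
K(G) = 2*G*(-14 + G) (K(G) = (G + G)*(-14 + G) = (2*G)*(-14 + G) = 2*G*(-14 + G))
(48*K(I(N(-3, 6))))/186 = (48*(2*(-30)**(3/2)*(-14 + (-30)**(3/2))))/186 = (48*(2*(-30*I*sqrt(30))*(-14 - 30*I*sqrt(30))))*(1/186) = (48*(-60*I*sqrt(30)*(-14 - 30*I*sqrt(30))))*(1/186) = -2880*I*sqrt(30)*(-14 - 30*I*sqrt(30))*(1/186) = -480*I*sqrt(30)*(-14 - 30*I*sqrt(30))/31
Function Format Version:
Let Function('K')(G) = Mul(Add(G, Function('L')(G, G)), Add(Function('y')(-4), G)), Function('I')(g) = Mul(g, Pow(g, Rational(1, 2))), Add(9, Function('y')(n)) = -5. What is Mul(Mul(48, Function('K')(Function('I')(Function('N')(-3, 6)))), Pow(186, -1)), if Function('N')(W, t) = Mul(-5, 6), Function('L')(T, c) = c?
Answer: Add(Rational(-432000, 31), Mul(Rational(6720, 31), I, Pow(30, Rational(1, 2)))) ≈ Add(-13935., Mul(1187.3, I))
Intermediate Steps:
Function('y')(n) = -14 (Function('y')(n) = Add(-9, -5) = -14)
Function('N')(W, t) = -30
Function('I')(g) = Pow(g, Rational(3, 2))
Function('K')(G) = Mul(2, G, Add(-14, G)) (Function('K')(G) = Mul(Add(G, G), Add(-14, G)) = Mul(Mul(2, G), Add(-14, G)) = Mul(2, G, Add(-14, G)))
Mul(Mul(48, Function('K')(Function('I')(Function('N')(-3, 6)))), Pow(186, -1)) = Mul(Mul(48, Mul(2, Pow(-30, Rational(3, 2)), Add(-14, Pow(-30, Rational(3, 2))))), Pow(186, -1)) = Mul(Mul(48, Mul(2, Mul(-30, I, Pow(30, Rational(1, 2))), Add(-14, Mul(-30, I, Pow(30, Rational(1, 2)))))), Rational(1, 186)) = Mul(Mul(48, Mul(-60, I, Pow(30, Rational(1, 2)), Add(-14, Mul(-30, I, Pow(30, Rational(1, 2)))))), Rational(1, 186)) = Mul(Mul(-2880, I, Pow(30, Rational(1, 2)), Add(-14, Mul(-30, I, Pow(30, Rational(1, 2))))), Rational(1, 186)) = Mul(Rational(-480, 31), I, Pow(30, Rational(1, 2)), Add(-14, Mul(-30, I, Pow(30, Rational(1, 2)))))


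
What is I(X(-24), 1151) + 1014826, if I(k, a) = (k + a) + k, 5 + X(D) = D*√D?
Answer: 1015967 - 96*I*√6 ≈ 1.016e+6 - 235.15*I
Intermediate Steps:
X(D) = -5 + D^(3/2) (X(D) = -5 + D*√D = -5 + D^(3/2))
I(k, a) = a + 2*k (I(k, a) = (a + k) + k = a + 2*k)
I(X(-24), 1151) + 1014826 = (1151 + 2*(-5 + (-24)^(3/2))) + 1014826 = (1151 + 2*(-5 - 48*I*√6)) + 1014826 = (1151 + (-10 - 96*I*√6)) + 1014826 = (1141 - 96*I*√6) + 1014826 = 1015967 - 96*I*√6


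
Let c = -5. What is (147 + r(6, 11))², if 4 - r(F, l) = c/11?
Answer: 2775556/121 ≈ 22938.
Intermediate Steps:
r(F, l) = 49/11 (r(F, l) = 4 - (-5)/11 = 4 - 1*(-5/11) = 4 + 5/11 = 49/11)
(147 + r(6, 11))² = (147 + 49/11)² = (1666/11)² = 2775556/121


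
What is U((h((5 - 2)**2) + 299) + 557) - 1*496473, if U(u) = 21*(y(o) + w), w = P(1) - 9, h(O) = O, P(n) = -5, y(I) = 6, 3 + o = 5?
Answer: -496641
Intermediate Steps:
o = 2 (o = -3 + 5 = 2)
w = -14 (w = -5 - 9 = -14)
U(u) = -168 (U(u) = 21*(6 - 14) = 21*(-8) = -168)
U((h((5 - 2)**2) + 299) + 557) - 1*496473 = -168 - 1*496473 = -168 - 496473 = -496641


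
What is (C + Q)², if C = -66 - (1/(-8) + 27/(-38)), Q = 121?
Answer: 72029169/23104 ≈ 3117.6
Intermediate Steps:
C = -9905/152 (C = -66 - (1*(-⅛) + 27*(-1/38)) = -66 - (-⅛ - 27/38) = -66 - 1*(-127/152) = -66 + 127/152 = -9905/152 ≈ -65.164)
(C + Q)² = (-9905/152 + 121)² = (8487/152)² = 72029169/23104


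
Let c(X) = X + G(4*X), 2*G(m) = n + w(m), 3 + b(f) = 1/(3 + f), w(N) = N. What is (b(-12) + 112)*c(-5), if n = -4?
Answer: -16660/9 ≈ -1851.1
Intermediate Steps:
b(f) = -3 + 1/(3 + f)
G(m) = -2 + m/2 (G(m) = (-4 + m)/2 = -2 + m/2)
c(X) = -2 + 3*X (c(X) = X + (-2 + (4*X)/2) = X + (-2 + 2*X) = -2 + 3*X)
(b(-12) + 112)*c(-5) = ((-8 - 3*(-12))/(3 - 12) + 112)*(-2 + 3*(-5)) = ((-8 + 36)/(-9) + 112)*(-2 - 15) = (-1/9*28 + 112)*(-17) = (-28/9 + 112)*(-17) = (980/9)*(-17) = -16660/9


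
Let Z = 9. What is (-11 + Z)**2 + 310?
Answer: 314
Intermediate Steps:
(-11 + Z)**2 + 310 = (-11 + 9)**2 + 310 = (-2)**2 + 310 = 4 + 310 = 314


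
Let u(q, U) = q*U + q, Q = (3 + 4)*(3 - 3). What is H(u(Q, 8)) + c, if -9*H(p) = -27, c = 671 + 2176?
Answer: 2850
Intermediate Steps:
Q = 0 (Q = 7*0 = 0)
c = 2847
u(q, U) = q + U*q (u(q, U) = U*q + q = q + U*q)
H(p) = 3 (H(p) = -1/9*(-27) = 3)
H(u(Q, 8)) + c = 3 + 2847 = 2850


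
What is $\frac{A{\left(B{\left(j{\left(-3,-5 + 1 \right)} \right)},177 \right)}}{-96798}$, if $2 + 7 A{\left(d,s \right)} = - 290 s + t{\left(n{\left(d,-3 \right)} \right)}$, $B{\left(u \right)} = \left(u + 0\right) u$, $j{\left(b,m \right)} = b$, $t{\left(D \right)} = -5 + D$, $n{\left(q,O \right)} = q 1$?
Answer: $\frac{25664}{338793} \approx 0.075751$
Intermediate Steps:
$n{\left(q,O \right)} = q$
$B{\left(u \right)} = u^{2}$ ($B{\left(u \right)} = u u = u^{2}$)
$A{\left(d,s \right)} = -1 - \frac{290 s}{7} + \frac{d}{7}$ ($A{\left(d,s \right)} = - \frac{2}{7} + \frac{- 290 s + \left(-5 + d\right)}{7} = - \frac{2}{7} + \frac{-5 + d - 290 s}{7} = - \frac{2}{7} - \left(\frac{5}{7} - \frac{d}{7} + \frac{290 s}{7}\right) = -1 - \frac{290 s}{7} + \frac{d}{7}$)
$\frac{A{\left(B{\left(j{\left(-3,-5 + 1 \right)} \right)},177 \right)}}{-96798} = \frac{-1 - \frac{51330}{7} + \frac{\left(-3\right)^{2}}{7}}{-96798} = \left(-1 - \frac{51330}{7} + \frac{1}{7} \cdot 9\right) \left(- \frac{1}{96798}\right) = \left(-1 - \frac{51330}{7} + \frac{9}{7}\right) \left(- \frac{1}{96798}\right) = \left(- \frac{51328}{7}\right) \left(- \frac{1}{96798}\right) = \frac{25664}{338793}$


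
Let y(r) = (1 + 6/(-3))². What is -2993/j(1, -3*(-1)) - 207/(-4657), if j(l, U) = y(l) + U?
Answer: -13937573/18628 ≈ -748.21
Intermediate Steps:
y(r) = 1 (y(r) = (1 + 6*(-⅓))² = (1 - 2)² = (-1)² = 1)
j(l, U) = 1 + U
-2993/j(1, -3*(-1)) - 207/(-4657) = -2993/(1 - 3*(-1)) - 207/(-4657) = -2993/(1 + 3) - 207*(-1/4657) = -2993/4 + 207/4657 = -13937573/18628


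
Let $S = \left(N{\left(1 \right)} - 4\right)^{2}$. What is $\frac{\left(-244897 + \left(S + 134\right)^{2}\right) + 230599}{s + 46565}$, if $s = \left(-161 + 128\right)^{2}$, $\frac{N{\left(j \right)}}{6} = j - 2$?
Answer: $\frac{20229}{23827} \approx 0.849$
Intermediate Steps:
$N{\left(j \right)} = -12 + 6 j$ ($N{\left(j \right)} = 6 \left(j - 2\right) = 6 \left(-2 + j\right) = -12 + 6 j$)
$s = 1089$ ($s = \left(-33\right)^{2} = 1089$)
$S = 100$ ($S = \left(\left(-12 + 6 \cdot 1\right) - 4\right)^{2} = \left(\left(-12 + 6\right) - 4\right)^{2} = \left(-6 - 4\right)^{2} = \left(-10\right)^{2} = 100$)
$\frac{\left(-244897 + \left(S + 134\right)^{2}\right) + 230599}{s + 46565} = \frac{\left(-244897 + \left(100 + 134\right)^{2}\right) + 230599}{1089 + 46565} = \frac{\left(-244897 + 234^{2}\right) + 230599}{47654} = \left(\left(-244897 + 54756\right) + 230599\right) \frac{1}{47654} = \left(-190141 + 230599\right) \frac{1}{47654} = 40458 \cdot \frac{1}{47654} = \frac{20229}{23827}$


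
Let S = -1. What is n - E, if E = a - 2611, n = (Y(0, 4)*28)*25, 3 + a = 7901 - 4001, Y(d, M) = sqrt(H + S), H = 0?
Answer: -1286 + 700*I ≈ -1286.0 + 700.0*I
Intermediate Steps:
Y(d, M) = I (Y(d, M) = sqrt(0 - 1) = sqrt(-1) = I)
a = 3897 (a = -3 + (7901 - 4001) = -3 + 3900 = 3897)
n = 700*I (n = (I*28)*25 = (28*I)*25 = 700*I ≈ 700.0*I)
E = 1286 (E = 3897 - 2611 = 1286)
n - E = 700*I - 1*1286 = 700*I - 1286 = -1286 + 700*I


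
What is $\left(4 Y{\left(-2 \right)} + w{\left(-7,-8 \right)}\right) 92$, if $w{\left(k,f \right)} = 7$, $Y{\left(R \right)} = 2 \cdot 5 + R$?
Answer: $3588$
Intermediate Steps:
$Y{\left(R \right)} = 10 + R$
$\left(4 Y{\left(-2 \right)} + w{\left(-7,-8 \right)}\right) 92 = \left(4 \left(10 - 2\right) + 7\right) 92 = \left(4 \cdot 8 + 7\right) 92 = \left(32 + 7\right) 92 = 39 \cdot 92 = 3588$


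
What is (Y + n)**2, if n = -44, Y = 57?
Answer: 169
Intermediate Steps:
(Y + n)**2 = (57 - 44)**2 = 13**2 = 169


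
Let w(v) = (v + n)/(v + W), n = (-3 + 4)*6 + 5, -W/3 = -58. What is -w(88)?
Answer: -99/262 ≈ -0.37786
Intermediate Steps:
W = 174 (W = -3*(-58) = 174)
n = 11 (n = 1*6 + 5 = 6 + 5 = 11)
w(v) = (11 + v)/(174 + v) (w(v) = (v + 11)/(v + 174) = (11 + v)/(174 + v))
-w(88) = -(11 + 88)/(174 + 88) = -99/262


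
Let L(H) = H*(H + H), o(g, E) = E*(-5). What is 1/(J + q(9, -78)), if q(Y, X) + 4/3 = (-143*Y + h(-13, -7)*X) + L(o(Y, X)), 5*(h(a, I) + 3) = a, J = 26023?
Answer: 15/4940572 ≈ 3.0361e-6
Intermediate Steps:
h(a, I) = -3 + a/5
o(g, E) = -5*E
L(H) = 2*H**2 (L(H) = H*(2*H) = 2*H**2)
q(Y, X) = -4/3 - 143*Y + 50*X**2 - 28*X/5 (q(Y, X) = -4/3 + ((-143*Y + (-3 + (1/5)*(-13))*X) + 2*(-5*X)**2) = -4/3 + ((-143*Y + (-3 - 13/5)*X) + 2*(25*X**2)) = -4/3 + ((-143*Y - 28*X/5) + 50*X**2) = -4/3 + (-143*Y + 50*X**2 - 28*X/5) = -4/3 - 143*Y + 50*X**2 - 28*X/5)
1/(J + q(9, -78)) = 1/(26023 + (-4/3 - 143*9 + 50*(-78)**2 - 28/5*(-78))) = 1/(26023 + (-4/3 - 1287 + 50*6084 + 2184/5)) = 1/(26023 + (-4/3 - 1287 + 304200 + 2184/5)) = 1/(26023 + 4550227/15) = 1/(4940572/15) = 15/4940572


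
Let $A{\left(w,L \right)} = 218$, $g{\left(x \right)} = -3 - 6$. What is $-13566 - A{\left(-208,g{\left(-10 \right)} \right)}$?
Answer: $-13784$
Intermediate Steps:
$g{\left(x \right)} = -9$ ($g{\left(x \right)} = -3 - 6 = -9$)
$-13566 - A{\left(-208,g{\left(-10 \right)} \right)} = -13566 - 218 = -13784$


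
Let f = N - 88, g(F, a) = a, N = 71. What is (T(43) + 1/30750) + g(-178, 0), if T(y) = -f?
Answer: 522751/30750 ≈ 17.000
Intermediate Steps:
f = -17 (f = 71 - 88 = -17)
T(y) = 17 (T(y) = -1*(-17) = 17)
(T(43) + 1/30750) + g(-178, 0) = (17 + 1/30750) + 0 = 522751/30750 + 0 = 522751/30750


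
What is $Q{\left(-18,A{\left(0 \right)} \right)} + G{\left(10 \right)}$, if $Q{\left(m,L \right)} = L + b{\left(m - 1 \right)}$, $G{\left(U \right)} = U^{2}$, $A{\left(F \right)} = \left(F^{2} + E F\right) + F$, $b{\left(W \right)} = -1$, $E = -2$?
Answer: $99$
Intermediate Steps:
$A{\left(F \right)} = F^{2} - F$ ($A{\left(F \right)} = \left(F^{2} - 2 F\right) + F = F^{2} - F$)
$Q{\left(m,L \right)} = -1 + L$ ($Q{\left(m,L \right)} = L - 1 = -1 + L$)
$Q{\left(-18,A{\left(0 \right)} \right)} + G{\left(10 \right)} = \left(-1 + 0 \left(-1 + 0\right)\right) + 10^{2} = \left(-1 + 0 \left(-1\right)\right) + 100 = \left(-1 + 0\right) + 100 = -1 + 100 = 99$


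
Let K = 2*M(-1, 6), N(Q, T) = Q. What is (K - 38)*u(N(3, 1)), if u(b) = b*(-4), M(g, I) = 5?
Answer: 336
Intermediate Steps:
u(b) = -4*b
K = 10 (K = 2*5 = 10)
(K - 38)*u(N(3, 1)) = (10 - 38)*(-4*3) = -28*(-12) = 336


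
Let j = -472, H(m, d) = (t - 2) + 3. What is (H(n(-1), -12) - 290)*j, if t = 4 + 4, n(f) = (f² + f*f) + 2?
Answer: 132632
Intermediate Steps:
n(f) = 2 + 2*f² (n(f) = (f² + f²) + 2 = 2*f² + 2 = 2 + 2*f²)
t = 8
H(m, d) = 9 (H(m, d) = (8 - 2) + 3 = 6 + 3 = 9)
(H(n(-1), -12) - 290)*j = (9 - 290)*(-472) = -281*(-472) = 132632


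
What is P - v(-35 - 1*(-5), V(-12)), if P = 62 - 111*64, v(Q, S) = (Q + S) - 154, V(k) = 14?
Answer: -6872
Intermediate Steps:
v(Q, S) = -154 + Q + S
P = -7042 (P = 62 - 7104 = -7042)
P - v(-35 - 1*(-5), V(-12)) = -7042 - (-154 + (-35 - 1*(-5)) + 14) = -7042 - (-154 + (-35 + 5) + 14) = -7042 - (-154 - 30 + 14) = -7042 - 1*(-170) = -7042 + 170 = -6872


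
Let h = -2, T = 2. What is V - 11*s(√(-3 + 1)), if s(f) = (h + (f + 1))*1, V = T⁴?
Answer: 27 - 11*I*√2 ≈ 27.0 - 15.556*I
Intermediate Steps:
V = 16 (V = 2⁴ = 16)
s(f) = -1 + f (s(f) = (-2 + (f + 1))*1 = (-2 + (1 + f))*1 = (-1 + f)*1 = -1 + f)
V - 11*s(√(-3 + 1)) = 16 - 11*(-1 + √(-3 + 1)) = 16 - 11*(-1 + √(-2)) = 16 - 11*(-1 + I*√2) = 16 + (11 - 11*I*√2) = 27 - 11*I*√2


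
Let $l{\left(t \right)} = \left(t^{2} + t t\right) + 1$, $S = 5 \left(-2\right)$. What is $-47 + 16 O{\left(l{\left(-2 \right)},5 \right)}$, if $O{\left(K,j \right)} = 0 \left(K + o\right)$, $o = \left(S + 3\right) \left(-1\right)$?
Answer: $-47$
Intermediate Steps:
$S = -10$
$l{\left(t \right)} = 1 + 2 t^{2}$ ($l{\left(t \right)} = \left(t^{2} + t^{2}\right) + 1 = 2 t^{2} + 1 = 1 + 2 t^{2}$)
$o = 7$ ($o = \left(-10 + 3\right) \left(-1\right) = \left(-7\right) \left(-1\right) = 7$)
$O{\left(K,j \right)} = 0$ ($O{\left(K,j \right)} = 0 \left(K + 7\right) = 0 \left(7 + K\right) = 0$)
$-47 + 16 O{\left(l{\left(-2 \right)},5 \right)} = -47 + 16 \cdot 0 = -47 + 0 = -47$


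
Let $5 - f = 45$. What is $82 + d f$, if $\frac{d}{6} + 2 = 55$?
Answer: $-12638$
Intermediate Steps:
$f = -40$ ($f = 5 - 45 = -40$)
$d = 318$ ($d = -12 + 6 \cdot 55 = -12 + 330 = 318$)
$82 + d f = 82 + 318 \left(-40\right) = 82 - 12720 = -12638$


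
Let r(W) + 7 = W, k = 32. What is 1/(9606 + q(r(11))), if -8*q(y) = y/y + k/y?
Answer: 8/76839 ≈ 0.00010411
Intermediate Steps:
r(W) = -7 + W
q(y) = -⅛ - 4/y (q(y) = -(y/y + 32/y)/8 = -(1 + 32/y)/8 = -⅛ - 4/y)
1/(9606 + q(r(11))) = 1/(9606 + (-32 - (-7 + 11))/(8*(-7 + 11))) = 1/(9606 + (⅛)*(-32 - 1*4)/4) = 1/(9606 + (⅛)*(¼)*(-32 - 4)) = 1/(9606 + (⅛)*(¼)*(-36)) = 1/(9606 - 9/8) = 1/(76839/8) = 8/76839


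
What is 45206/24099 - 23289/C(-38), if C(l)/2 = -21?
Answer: 26816203/48198 ≈ 556.38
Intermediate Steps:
C(l) = -42 (C(l) = 2*(-21) = -42)
45206/24099 - 23289/C(-38) = 45206/24099 - 23289/(-42) = 45206*(1/24099) - 23289*(-1/42) = 45206/24099 + 1109/2 = 26816203/48198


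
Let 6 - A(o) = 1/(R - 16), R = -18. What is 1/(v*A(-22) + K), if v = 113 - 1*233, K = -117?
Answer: -17/14289 ≈ -0.0011897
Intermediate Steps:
v = -120 (v = 113 - 233 = -120)
A(o) = 205/34 (A(o) = 6 - 1/(-18 - 16) = 6 - 1/(-34) = 6 - 1*(-1/34) = 6 + 1/34 = 205/34)
1/(v*A(-22) + K) = 1/(-120*205/34 - 117) = 1/(-12300/17 - 117) = 1/(-14289/17) = -17/14289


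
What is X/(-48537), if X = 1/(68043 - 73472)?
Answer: 1/263507373 ≈ 3.7950e-9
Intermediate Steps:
X = -1/5429 (X = 1/(-5429) = -1/5429 ≈ -0.00018420)
X/(-48537) = -1/5429/(-48537) = -1/5429*(-1/48537) = 1/263507373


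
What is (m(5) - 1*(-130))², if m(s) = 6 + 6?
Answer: 20164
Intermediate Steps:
m(s) = 12
(m(5) - 1*(-130))² = (12 - 1*(-130))² = (12 + 130)² = 142² = 20164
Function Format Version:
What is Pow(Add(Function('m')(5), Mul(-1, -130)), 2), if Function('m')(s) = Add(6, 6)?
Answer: 20164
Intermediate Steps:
Function('m')(s) = 12
Pow(Add(Function('m')(5), Mul(-1, -130)), 2) = Pow(Add(12, Mul(-1, -130)), 2) = Pow(Add(12, 130), 2) = Pow(142, 2) = 20164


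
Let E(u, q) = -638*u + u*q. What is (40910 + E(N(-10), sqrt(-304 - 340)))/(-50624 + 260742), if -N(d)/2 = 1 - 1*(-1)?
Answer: 701/3389 - 4*I*sqrt(161)/105059 ≈ 0.20685 - 0.0004831*I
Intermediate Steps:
N(d) = -4 (N(d) = -2*(1 - 1*(-1)) = -2*(1 + 1) = -2*2 = -4)
E(u, q) = -638*u + q*u
(40910 + E(N(-10), sqrt(-304 - 340)))/(-50624 + 260742) = (40910 - 4*(-638 + sqrt(-304 - 340)))/(-50624 + 260742) = (40910 - 4*(-638 + sqrt(-644)))/210118 = (40910 - 4*(-638 + 2*I*sqrt(161)))*(1/210118) = (40910 + (2552 - 8*I*sqrt(161)))*(1/210118) = (43462 - 8*I*sqrt(161))*(1/210118) = 701/3389 - 4*I*sqrt(161)/105059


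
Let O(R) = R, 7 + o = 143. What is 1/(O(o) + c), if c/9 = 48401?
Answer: 1/435745 ≈ 2.2949e-6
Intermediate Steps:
c = 435609 (c = 9*48401 = 435609)
o = 136 (o = -7 + 143 = 136)
1/(O(o) + c) = 1/(136 + 435609) = 1/435745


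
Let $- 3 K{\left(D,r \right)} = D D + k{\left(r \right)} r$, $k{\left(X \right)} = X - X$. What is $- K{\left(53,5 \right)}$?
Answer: $\frac{2809}{3} \approx 936.33$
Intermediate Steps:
$k{\left(X \right)} = 0$
$K{\left(D,r \right)} = - \frac{D^{2}}{3}$ ($K{\left(D,r \right)} = - \frac{D D + 0 r}{3} = - \frac{D^{2} + 0}{3} = - \frac{D^{2}}{3}$)
$- K{\left(53,5 \right)} = - \frac{\left(-1\right) 53^{2}}{3} = - \frac{\left(-1\right) 2809}{3} = \left(-1\right) \left(- \frac{2809}{3}\right) = \frac{2809}{3}$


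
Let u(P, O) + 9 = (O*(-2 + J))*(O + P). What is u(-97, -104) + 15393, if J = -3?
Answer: -89136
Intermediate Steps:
u(P, O) = -9 - 5*O*(O + P) (u(P, O) = -9 + (O*(-2 - 3))*(O + P) = -9 + (O*(-5))*(O + P) = -9 + (-5*O)*(O + P) = -9 - 5*O*(O + P))
u(-97, -104) + 15393 = (-9 - 5*(-104)**2 - 5*(-104)*(-97)) + 15393 = (-9 - 5*10816 - 50440) + 15393 = (-9 - 54080 - 50440) + 15393 = -104529 + 15393 = -89136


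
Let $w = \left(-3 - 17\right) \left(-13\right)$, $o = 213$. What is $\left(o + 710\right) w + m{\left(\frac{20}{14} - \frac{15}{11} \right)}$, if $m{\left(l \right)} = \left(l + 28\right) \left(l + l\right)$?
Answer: $\frac{1422863030}{5929} \approx 2.3998 \cdot 10^{5}$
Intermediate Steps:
$m{\left(l \right)} = 2 l \left(28 + l\right)$ ($m{\left(l \right)} = \left(28 + l\right) 2 l = 2 l \left(28 + l\right)$)
$w = 260$ ($w = \left(-20\right) \left(-13\right) = 260$)
$\left(o + 710\right) w + m{\left(\frac{20}{14} - \frac{15}{11} \right)} = \left(213 + 710\right) 260 + 2 \left(\frac{20}{14} - \frac{15}{11}\right) \left(28 + \left(\frac{20}{14} - \frac{15}{11}\right)\right) = 923 \cdot 260 + 2 \left(20 \cdot \frac{1}{14} - \frac{15}{11}\right) \left(28 + \left(20 \cdot \frac{1}{14} - \frac{15}{11}\right)\right) = 239980 + 2 \left(\frac{10}{7} - \frac{15}{11}\right) \left(28 + \left(\frac{10}{7} - \frac{15}{11}\right)\right) = 239980 + 2 \cdot \frac{5}{77} \left(28 + \frac{5}{77}\right) = 239980 + 2 \cdot \frac{5}{77} \cdot \frac{2161}{77} = 239980 + \frac{21610}{5929} = \frac{1422863030}{5929}$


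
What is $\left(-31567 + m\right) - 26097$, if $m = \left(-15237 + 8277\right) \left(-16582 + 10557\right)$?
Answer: $41876336$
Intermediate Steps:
$m = 41934000$ ($m = \left(-6960\right) \left(-6025\right) = 41934000$)
$\left(-31567 + m\right) - 26097 = \left(-31567 + 41934000\right) - 26097 = 41902433 - 26097 = 41876336$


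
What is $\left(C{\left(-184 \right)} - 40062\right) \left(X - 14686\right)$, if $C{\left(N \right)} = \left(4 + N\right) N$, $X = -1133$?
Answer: $109815498$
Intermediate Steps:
$C{\left(N \right)} = N \left(4 + N\right)$
$\left(C{\left(-184 \right)} - 40062\right) \left(X - 14686\right) = \left(- 184 \left(4 - 184\right) - 40062\right) \left(-1133 - 14686\right) = \left(\left(-184\right) \left(-180\right) - 40062\right) \left(-15819\right) = \left(33120 - 40062\right) \left(-15819\right) = \left(-6942\right) \left(-15819\right) = 109815498$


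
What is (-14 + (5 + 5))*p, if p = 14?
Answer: -56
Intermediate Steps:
(-14 + (5 + 5))*p = (-14 + (5 + 5))*14 = (-14 + 10)*14 = -4*14 = -56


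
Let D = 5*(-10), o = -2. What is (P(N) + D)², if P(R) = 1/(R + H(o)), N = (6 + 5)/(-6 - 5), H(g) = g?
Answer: 22801/9 ≈ 2533.4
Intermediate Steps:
D = -50
N = -1 (N = 11/(-11) = 11*(-1/11) = -1)
P(R) = 1/(-2 + R) (P(R) = 1/(R - 2) = 1/(-2 + R))
(P(N) + D)² = (1/(-2 - 1) - 50)² = (1/(-3) - 50)² = (-⅓ - 50)² = (-151/3)² = 22801/9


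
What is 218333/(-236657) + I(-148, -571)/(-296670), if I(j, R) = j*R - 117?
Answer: -84744571997/70209032190 ≈ -1.2070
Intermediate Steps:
I(j, R) = -117 + R*j (I(j, R) = R*j - 117 = -117 + R*j)
218333/(-236657) + I(-148, -571)/(-296670) = 218333/(-236657) + (-117 - 571*(-148))/(-296670) = 218333*(-1/236657) + (-117 + 84508)*(-1/296670) = -218333/236657 + 84391*(-1/296670) = -218333/236657 - 84391/296670 = -84744571997/70209032190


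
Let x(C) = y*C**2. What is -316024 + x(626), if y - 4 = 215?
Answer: 85504820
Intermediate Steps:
y = 219 (y = 4 + 215 = 219)
x(C) = 219*C**2
-316024 + x(626) = -316024 + 219*626**2 = -316024 + 219*391876 = -316024 + 85820844 = 85504820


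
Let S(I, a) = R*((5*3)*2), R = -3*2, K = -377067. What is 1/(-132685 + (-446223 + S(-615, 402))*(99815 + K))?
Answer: 1/123765991871 ≈ 8.0798e-12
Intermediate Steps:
R = -6
S(I, a) = -180 (S(I, a) = -6*5*3*2 = -90*2 = -6*30 = -180)
1/(-132685 + (-446223 + S(-615, 402))*(99815 + K)) = 1/(-132685 + (-446223 - 180)*(99815 - 377067)) = 1/(-132685 - 446403*(-277252)) = 1/(-132685 + 123766124556) = 1/123765991871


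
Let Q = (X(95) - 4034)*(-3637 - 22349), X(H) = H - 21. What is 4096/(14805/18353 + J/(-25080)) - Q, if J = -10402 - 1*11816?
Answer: -13361437342277200/129846059 ≈ -1.0290e+8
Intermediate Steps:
J = -22218 (J = -10402 - 11816 = -22218)
X(H) = -21 + H
Q = 102904560 (Q = ((-21 + 95) - 4034)*(-3637 - 22349) = (74 - 4034)*(-25986) = -3960*(-25986) = 102904560)
4096/(14805/18353 + J/(-25080)) - Q = 4096/(14805/18353 - 22218/(-25080)) - 1*102904560 = 4096/(14805*(1/18353) - 22218*(-1/25080)) - 102904560 = 4096/(14805/18353 + 3703/4180) - 102904560 = 4096/(129846059/76715540) - 102904560 = 4096*(76715540/129846059) - 102904560 = 314226851840/129846059 - 102904560 = -13361437342277200/129846059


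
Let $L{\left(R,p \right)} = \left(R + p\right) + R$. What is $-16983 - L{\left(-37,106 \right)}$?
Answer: $-17015$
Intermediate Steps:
$L{\left(R,p \right)} = p + 2 R$
$-16983 - L{\left(-37,106 \right)} = -16983 - \left(106 + 2 \left(-37\right)\right) = -16983 - \left(106 - 74\right) = -16983 - 32 = -17015$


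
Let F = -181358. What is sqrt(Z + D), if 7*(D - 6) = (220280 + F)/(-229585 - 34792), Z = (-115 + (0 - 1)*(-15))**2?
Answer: 8*sqrt(535455066263887)/1850639 ≈ 100.03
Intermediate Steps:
Z = 10000 (Z = (-115 - 1*(-15))**2 = (-115 + 15)**2 = (-100)**2 = 10000)
D = 11064912/1850639 (D = 6 + ((220280 - 181358)/(-229585 - 34792))/7 = 6 + (38922/(-264377))/7 = 6 + (38922*(-1/264377))/7 = 6 + (1/7)*(-38922/264377) = 6 - 38922/1850639 = 11064912/1850639 ≈ 5.9790)
sqrt(Z + D) = sqrt(10000 + 11064912/1850639) = sqrt(18517454912/1850639) = 8*sqrt(535455066263887)/1850639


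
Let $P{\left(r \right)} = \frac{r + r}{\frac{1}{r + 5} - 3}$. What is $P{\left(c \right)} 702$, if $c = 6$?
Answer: $- \frac{11583}{4} \approx -2895.8$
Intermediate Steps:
$P{\left(r \right)} = \frac{2 r}{-3 + \frac{1}{5 + r}}$ ($P{\left(r \right)} = \frac{2 r}{\frac{1}{5 + r} - 3} = \frac{2 r}{-3 + \frac{1}{5 + r}}$)
$P{\left(c \right)} 702 = \left(-2\right) 6 \frac{1}{14 + 3 \cdot 6} \left(5 + 6\right) 702 = \left(-2\right) 6 \frac{1}{14 + 18} \cdot 11 \cdot 702 = \left(-2\right) 6 \cdot \frac{1}{32} \cdot 11 \cdot 702 = \left(- \frac{33}{8}\right) 702 = - \frac{11583}{4}$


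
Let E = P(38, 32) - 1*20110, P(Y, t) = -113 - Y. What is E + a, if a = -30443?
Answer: -50704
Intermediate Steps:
E = -20261 (E = (-113 - 1*38) - 1*20110 = (-113 - 38) - 20110 = -151 - 20110 = -20261)
E + a = -20261 - 30443 = -50704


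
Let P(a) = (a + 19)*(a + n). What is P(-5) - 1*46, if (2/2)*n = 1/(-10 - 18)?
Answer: -233/2 ≈ -116.50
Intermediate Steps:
n = -1/28 (n = 1/(-10 - 18) = 1/(-28) = -1/28 ≈ -0.035714)
P(a) = (19 + a)*(-1/28 + a) (P(a) = (a + 19)*(a - 1/28) = (19 + a)*(-1/28 + a))
P(-5) - 1*46 = (-19/28 + (-5)² + (531/28)*(-5)) - 1*46 = (-19/28 + 25 - 2655/28) - 46 = -141/2 - 46 = -233/2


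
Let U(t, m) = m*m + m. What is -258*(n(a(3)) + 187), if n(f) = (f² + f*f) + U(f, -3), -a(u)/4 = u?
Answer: -124098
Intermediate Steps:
U(t, m) = m + m² (U(t, m) = m² + m = m + m²)
a(u) = -4*u
n(f) = 6 + 2*f² (n(f) = (f² + f*f) - 3*(1 - 3) = (f² + f²) - 3*(-2) = 2*f² + 6 = 6 + 2*f²)
-258*(n(a(3)) + 187) = -258*((6 + 2*(-4*3)²) + 187) = -258*((6 + 2*(-12)²) + 187) = -258*((6 + 2*144) + 187) = -258*((6 + 288) + 187) = -258*(294 + 187) = -258*481 = -124098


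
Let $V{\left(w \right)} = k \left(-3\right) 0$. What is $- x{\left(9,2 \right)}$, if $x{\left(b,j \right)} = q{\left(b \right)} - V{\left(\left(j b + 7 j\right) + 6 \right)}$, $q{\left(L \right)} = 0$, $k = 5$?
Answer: $0$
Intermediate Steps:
$V{\left(w \right)} = 0$ ($V{\left(w \right)} = 5 \left(-3\right) 0 = \left(-15\right) 0 = 0$)
$x{\left(b,j \right)} = 0$ ($x{\left(b,j \right)} = 0 - 0 = 0 + 0 = 0$)
$- x{\left(9,2 \right)} = \left(-1\right) 0 = 0$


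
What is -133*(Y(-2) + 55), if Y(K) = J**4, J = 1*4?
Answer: -41363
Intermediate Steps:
J = 4
Y(K) = 256 (Y(K) = 4**4 = 256)
-133*(Y(-2) + 55) = -133*(256 + 55) = -133*311 = -41363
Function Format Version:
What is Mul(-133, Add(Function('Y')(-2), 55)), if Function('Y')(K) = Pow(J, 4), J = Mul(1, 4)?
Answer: -41363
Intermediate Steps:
J = 4
Function('Y')(K) = 256 (Function('Y')(K) = Pow(4, 4) = 256)
Mul(-133, Add(Function('Y')(-2), 55)) = Mul(-133, Add(256, 55)) = Mul(-133, 311) = -41363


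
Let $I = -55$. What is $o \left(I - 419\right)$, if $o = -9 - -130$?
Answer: $-57354$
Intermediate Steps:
$o = 121$ ($o = -9 + 130 = 121$)
$o \left(I - 419\right) = 121 \left(-55 - 419\right) = 121 \left(-474\right) = -57354$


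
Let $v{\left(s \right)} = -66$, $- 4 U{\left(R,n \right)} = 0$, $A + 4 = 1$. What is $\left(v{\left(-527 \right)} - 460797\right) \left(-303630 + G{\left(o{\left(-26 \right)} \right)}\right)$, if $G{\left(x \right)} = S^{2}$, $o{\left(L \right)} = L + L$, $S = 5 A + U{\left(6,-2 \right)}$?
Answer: $139828138515$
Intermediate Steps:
$A = -3$ ($A = -4 + 1 = -3$)
$U{\left(R,n \right)} = 0$ ($U{\left(R,n \right)} = \left(- \frac{1}{4}\right) 0 = 0$)
$S = -15$ ($S = 5 \left(-3\right) + 0 = -15 + 0 = -15$)
$o{\left(L \right)} = 2 L$
$G{\left(x \right)} = 225$ ($G{\left(x \right)} = \left(-15\right)^{2} = 225$)
$\left(v{\left(-527 \right)} - 460797\right) \left(-303630 + G{\left(o{\left(-26 \right)} \right)}\right) = \left(-66 - 460797\right) \left(-303630 + 225\right) = \left(-460863\right) \left(-303405\right) = 139828138515$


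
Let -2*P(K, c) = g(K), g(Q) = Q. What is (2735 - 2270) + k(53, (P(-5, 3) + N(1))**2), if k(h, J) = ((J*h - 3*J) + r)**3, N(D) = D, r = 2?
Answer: 1856335709/8 ≈ 2.3204e+8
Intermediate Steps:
P(K, c) = -K/2
k(h, J) = (2 - 3*J + J*h)**3 (k(h, J) = ((J*h - 3*J) + 2)**3 = ((-3*J + J*h) + 2)**3 = (2 - 3*J + J*h)**3)
(2735 - 2270) + k(53, (P(-5, 3) + N(1))**2) = (2735 - 2270) + (2 - 3*(-1/2*(-5) + 1)**2 + (-1/2*(-5) + 1)**2*53)**3 = 465 + (2 - 3*(5/2 + 1)**2 + (5/2 + 1)**2*53)**3 = 465 + (2 - 3*(7/2)**2 + (7/2)**2*53)**3 = 465 + (2 - 3*49/4 + (49/4)*53)**3 = 465 + (2 - 147/4 + 2597/4)**3 = 465 + (1229/2)**3 = 465 + 1856331989/8 = 1856335709/8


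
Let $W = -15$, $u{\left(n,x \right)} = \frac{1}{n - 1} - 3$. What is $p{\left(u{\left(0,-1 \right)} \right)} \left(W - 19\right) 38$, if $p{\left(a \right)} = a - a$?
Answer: $0$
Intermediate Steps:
$u{\left(n,x \right)} = -3 + \frac{1}{-1 + n}$ ($u{\left(n,x \right)} = \frac{1}{-1 + n} - 3 = -3 + \frac{1}{-1 + n}$)
$p{\left(a \right)} = 0$
$p{\left(u{\left(0,-1 \right)} \right)} \left(W - 19\right) 38 = 0 \left(-15 - 19\right) 38 = 0 \left(-34\right) 38 = 0 \cdot 38 = 0$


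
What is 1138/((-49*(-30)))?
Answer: 569/735 ≈ 0.77415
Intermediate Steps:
1138/((-49*(-30))) = 1138/1470 = 1138*(1/1470) = 569/735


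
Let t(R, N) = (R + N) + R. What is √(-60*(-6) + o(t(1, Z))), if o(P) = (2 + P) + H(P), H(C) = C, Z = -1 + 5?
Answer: √374 ≈ 19.339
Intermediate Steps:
Z = 4
t(R, N) = N + 2*R (t(R, N) = (N + R) + R = N + 2*R)
o(P) = 2 + 2*P (o(P) = (2 + P) + P = 2 + 2*P)
√(-60*(-6) + o(t(1, Z))) = √(-60*(-6) + (2 + 2*(4 + 2*1))) = √(360 + (2 + 2*(4 + 2))) = √(360 + (2 + 2*6)) = √(360 + (2 + 12)) = √(360 + 14) = √374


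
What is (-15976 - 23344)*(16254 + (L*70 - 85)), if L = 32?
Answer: -723841880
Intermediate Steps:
(-15976 - 23344)*(16254 + (L*70 - 85)) = (-15976 - 23344)*(16254 + (32*70 - 85)) = -39320*(16254 + (2240 - 85)) = -39320*(16254 + 2155) = -39320*18409 = -723841880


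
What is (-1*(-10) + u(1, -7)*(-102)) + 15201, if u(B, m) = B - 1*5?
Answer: 15619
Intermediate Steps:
u(B, m) = -5 + B (u(B, m) = B - 5 = -5 + B)
(-1*(-10) + u(1, -7)*(-102)) + 15201 = (-1*(-10) + (-5 + 1)*(-102)) + 15201 = (10 - 4*(-102)) + 15201 = (10 + 408) + 15201 = 418 + 15201 = 15619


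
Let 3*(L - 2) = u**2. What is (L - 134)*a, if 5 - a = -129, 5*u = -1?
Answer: -1326466/75 ≈ -17686.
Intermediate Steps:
u = -1/5 (u = (1/5)*(-1) = -1/5 ≈ -0.20000)
a = 134 (a = 5 - 1*(-129) = 5 + 129 = 134)
L = 151/75 (L = 2 + (-1/5)**2/3 = 2 + (1/3)*(1/25) = 2 + 1/75 = 151/75 ≈ 2.0133)
(L - 134)*a = (151/75 - 134)*134 = -9899/75*134 = -1326466/75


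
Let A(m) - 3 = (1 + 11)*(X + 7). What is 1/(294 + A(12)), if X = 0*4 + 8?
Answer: 1/477 ≈ 0.0020964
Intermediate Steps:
X = 8 (X = 0 + 8 = 8)
A(m) = 183 (A(m) = 3 + (1 + 11)*(8 + 7) = 3 + 12*15 = 3 + 180 = 183)
1/(294 + A(12)) = 1/(294 + 183) = 1/477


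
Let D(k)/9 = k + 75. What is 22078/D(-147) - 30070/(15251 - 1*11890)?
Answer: -46844759/1088964 ≈ -43.018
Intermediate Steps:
D(k) = 675 + 9*k (D(k) = 9*(k + 75) = 9*(75 + k) = 675 + 9*k)
22078/D(-147) - 30070/(15251 - 1*11890) = 22078/(675 + 9*(-147)) - 30070/(15251 - 1*11890) = 22078/(675 - 1323) - 30070/(15251 - 11890) = 22078/(-648) - 30070/3361 = 22078*(-1/648) - 30070*1/3361 = -11039/324 - 30070/3361 = -46844759/1088964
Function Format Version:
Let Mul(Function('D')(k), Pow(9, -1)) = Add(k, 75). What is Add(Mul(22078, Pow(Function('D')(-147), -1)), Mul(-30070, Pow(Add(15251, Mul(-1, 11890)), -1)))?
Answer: Rational(-46844759, 1088964) ≈ -43.018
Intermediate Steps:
Function('D')(k) = Add(675, Mul(9, k)) (Function('D')(k) = Mul(9, Add(k, 75)) = Mul(9, Add(75, k)) = Add(675, Mul(9, k)))
Add(Mul(22078, Pow(Function('D')(-147), -1)), Mul(-30070, Pow(Add(15251, Mul(-1, 11890)), -1))) = Add(Mul(22078, Pow(Add(675, Mul(9, -147)), -1)), Mul(-30070, Pow(Add(15251, Mul(-1, 11890)), -1))) = Add(Mul(22078, Pow(Add(675, -1323), -1)), Mul(-30070, Pow(Add(15251, -11890), -1))) = Add(Mul(22078, Pow(-648, -1)), Mul(-30070, Pow(3361, -1))) = Add(Mul(22078, Rational(-1, 648)), Mul(-30070, Rational(1, 3361))) = Add(Rational(-11039, 324), Rational(-30070, 3361)) = Rational(-46844759, 1088964)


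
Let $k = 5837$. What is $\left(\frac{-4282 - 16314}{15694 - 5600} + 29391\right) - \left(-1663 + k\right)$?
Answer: $\frac{127259901}{5047} \approx 25215.0$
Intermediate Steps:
$\left(\frac{-4282 - 16314}{15694 - 5600} + 29391\right) - \left(-1663 + k\right) = \left(\frac{-4282 - 16314}{15694 - 5600} + 29391\right) + \left(1663 - 5837\right) = \left(- \frac{20596}{10094} + 29391\right) + \left(1663 - 5837\right) = \left(\left(-20596\right) \frac{1}{10094} + 29391\right) - 4174 = \left(- \frac{10298}{5047} + 29391\right) - 4174 = \frac{148326079}{5047} - 4174 = \frac{127259901}{5047}$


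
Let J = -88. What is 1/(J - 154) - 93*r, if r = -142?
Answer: 3195851/242 ≈ 13206.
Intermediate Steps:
1/(J - 154) - 93*r = 1/(-88 - 154) - 93*(-142) = 1/(-242) + 13206 = -1/242 + 13206 = 3195851/242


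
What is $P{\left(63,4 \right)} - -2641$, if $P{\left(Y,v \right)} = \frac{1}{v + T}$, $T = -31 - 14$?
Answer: $\frac{108280}{41} \approx 2641.0$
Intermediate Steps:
$T = -45$
$P{\left(Y,v \right)} = \frac{1}{-45 + v}$ ($P{\left(Y,v \right)} = \frac{1}{v - 45} = \frac{1}{-45 + v}$)
$P{\left(63,4 \right)} - -2641 = \frac{1}{-45 + 4} - -2641 = \frac{1}{-41} + 2641 = - \frac{1}{41} + 2641 = \frac{108280}{41}$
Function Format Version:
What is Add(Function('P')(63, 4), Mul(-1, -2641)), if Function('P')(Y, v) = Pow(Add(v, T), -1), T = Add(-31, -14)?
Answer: Rational(108280, 41) ≈ 2641.0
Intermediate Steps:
T = -45
Function('P')(Y, v) = Pow(Add(-45, v), -1) (Function('P')(Y, v) = Pow(Add(v, -45), -1) = Pow(Add(-45, v), -1))
Add(Function('P')(63, 4), Mul(-1, -2641)) = Add(Pow(Add(-45, 4), -1), Mul(-1, -2641)) = Add(Pow(-41, -1), 2641) = Add(Rational(-1, 41), 2641) = Rational(108280, 41)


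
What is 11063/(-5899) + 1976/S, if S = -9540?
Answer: -29299361/14069115 ≈ -2.0825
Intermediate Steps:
11063/(-5899) + 1976/S = 11063/(-5899) + 1976/(-9540) = 11063*(-1/5899) + 1976*(-1/9540) = -11063/5899 - 494/2385 = -29299361/14069115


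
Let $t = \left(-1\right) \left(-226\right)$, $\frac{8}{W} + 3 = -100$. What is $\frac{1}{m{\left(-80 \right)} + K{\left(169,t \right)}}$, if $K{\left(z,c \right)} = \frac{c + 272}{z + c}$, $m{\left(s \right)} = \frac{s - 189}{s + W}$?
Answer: $\frac{3257960}{15051769} \approx 0.21645$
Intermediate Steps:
$W = - \frac{8}{103}$ ($W = \frac{8}{-3 - 100} = \frac{8}{-103} = 8 \left(- \frac{1}{103}\right) = - \frac{8}{103} \approx -0.07767$)
$t = 226$
$m{\left(s \right)} = \frac{-189 + s}{- \frac{8}{103} + s}$ ($m{\left(s \right)} = \frac{s - 189}{s - \frac{8}{103}} = \frac{-189 + s}{- \frac{8}{103} + s}$)
$K{\left(z,c \right)} = \frac{272 + c}{c + z}$
$\frac{1}{m{\left(-80 \right)} + K{\left(169,t \right)}} = \frac{1}{\frac{103 \left(-189 - 80\right)}{-8 + 103 \left(-80\right)} + \frac{272 + 226}{226 + 169}} = \frac{1}{103 \frac{1}{-8 - 8240} \left(-269\right) + \frac{1}{395} \cdot 498} = \frac{1}{103 \frac{1}{-8248} \left(-269\right) + \frac{1}{395} \cdot 498} = \frac{1}{103 \left(- \frac{1}{8248}\right) \left(-269\right) + \frac{498}{395}} = \frac{1}{\frac{27707}{8248} + \frac{498}{395}} = \frac{1}{\frac{15051769}{3257960}} = \frac{3257960}{15051769}$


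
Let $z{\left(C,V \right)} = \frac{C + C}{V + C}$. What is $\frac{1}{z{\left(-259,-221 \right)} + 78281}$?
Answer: $\frac{240}{18787699} \approx 1.2774 \cdot 10^{-5}$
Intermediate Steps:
$z{\left(C,V \right)} = \frac{2 C}{C + V}$
$\frac{1}{z{\left(-259,-221 \right)} + 78281} = \frac{1}{2 \left(-259\right) \frac{1}{-259 - 221} + 78281} = \frac{1}{2 \left(-259\right) \frac{1}{-480} + 78281} = \frac{1}{2 \left(-259\right) \left(- \frac{1}{480}\right) + 78281} = \frac{1}{\frac{259}{240} + 78281} = \frac{1}{\frac{18787699}{240}} = \frac{240}{18787699}$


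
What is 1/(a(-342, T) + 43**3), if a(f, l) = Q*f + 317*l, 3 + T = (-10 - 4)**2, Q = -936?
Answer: 1/460800 ≈ 2.1701e-6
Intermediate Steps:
T = 193 (T = -3 + (-10 - 4)**2 = -3 + (-14)**2 = -3 + 196 = 193)
a(f, l) = -936*f + 317*l
1/(a(-342, T) + 43**3) = 1/((-936*(-342) + 317*193) + 43**3) = 1/((320112 + 61181) + 79507) = 1/(381293 + 79507) = 1/460800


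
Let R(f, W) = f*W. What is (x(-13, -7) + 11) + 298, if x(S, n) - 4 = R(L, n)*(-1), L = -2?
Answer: 299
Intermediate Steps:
R(f, W) = W*f
x(S, n) = 4 + 2*n (x(S, n) = 4 + (n*(-2))*(-1) = 4 - 2*n*(-1) = 4 + 2*n)
(x(-13, -7) + 11) + 298 = ((4 + 2*(-7)) + 11) + 298 = ((4 - 14) + 11) + 298 = (-10 + 11) + 298 = 1 + 298 = 299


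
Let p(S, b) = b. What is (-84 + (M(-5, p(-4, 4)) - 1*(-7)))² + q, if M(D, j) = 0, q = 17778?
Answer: 23707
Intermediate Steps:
(-84 + (M(-5, p(-4, 4)) - 1*(-7)))² + q = (-84 + (0 - 1*(-7)))² + 17778 = (-84 + (0 + 7))² + 17778 = (-84 + 7)² + 17778 = (-77)² + 17778 = 5929 + 17778 = 23707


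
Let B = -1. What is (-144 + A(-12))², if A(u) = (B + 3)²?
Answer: 19600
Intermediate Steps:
A(u) = 4 (A(u) = (-1 + 3)² = 2² = 4)
(-144 + A(-12))² = (-144 + 4)² = (-140)² = 19600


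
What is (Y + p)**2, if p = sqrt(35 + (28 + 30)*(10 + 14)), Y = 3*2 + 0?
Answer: (6 + sqrt(1427))**2 ≈ 1916.3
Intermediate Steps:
Y = 6 (Y = 6 + 0 = 6)
p = sqrt(1427) (p = sqrt(35 + 58*24) = sqrt(35 + 1392) = sqrt(1427) ≈ 37.776)
(Y + p)**2 = (6 + sqrt(1427))**2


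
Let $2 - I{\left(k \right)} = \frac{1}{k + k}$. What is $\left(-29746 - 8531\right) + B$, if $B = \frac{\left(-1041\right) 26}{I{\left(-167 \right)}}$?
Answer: $- \frac{11549119}{223} \approx -51790.0$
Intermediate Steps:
$I{\left(k \right)} = 2 - \frac{1}{2 k}$ ($I{\left(k \right)} = 2 - \frac{1}{k + k} = 2 - \frac{1}{2 k}$)
$B = - \frac{3013348}{223}$ ($B = \frac{\left(-1041\right) 26}{2 - \frac{1}{2 \left(-167\right)}} = - \frac{27066}{2 - - \frac{1}{334}} = - \frac{27066}{2 + \frac{1}{334}} = - \frac{27066}{\frac{669}{334}} = \left(-27066\right) \frac{334}{669} = - \frac{3013348}{223} \approx -13513.0$)
$\left(-29746 - 8531\right) + B = \left(-29746 - 8531\right) - \frac{3013348}{223} = -38277 - \frac{3013348}{223} = - \frac{11549119}{223}$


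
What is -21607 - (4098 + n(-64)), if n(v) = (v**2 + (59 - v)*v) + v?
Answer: -21865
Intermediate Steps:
n(v) = v + v**2 + v*(59 - v) (n(v) = (v**2 + v*(59 - v)) + v = v + v**2 + v*(59 - v))
-21607 - (4098 + n(-64)) = -21607 - (4098 + 60*(-64)) = -21607 - (4098 - 3840) = -21607 - 1*258 = -21607 - 258 = -21865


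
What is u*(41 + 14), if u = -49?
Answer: -2695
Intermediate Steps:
u*(41 + 14) = -49*(41 + 14) = -49*55 = -2695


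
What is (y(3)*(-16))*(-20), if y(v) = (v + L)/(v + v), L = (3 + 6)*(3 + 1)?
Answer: 2080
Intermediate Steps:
L = 36 (L = 9*4 = 36)
y(v) = (36 + v)/(2*v) (y(v) = (v + 36)/(v + v) = (36 + v)/((2*v)) = (36 + v)*(1/(2*v)) = (36 + v)/(2*v))
(y(3)*(-16))*(-20) = (((1/2)*(36 + 3)/3)*(-16))*(-20) = (((1/2)*(1/3)*39)*(-16))*(-20) = ((13/2)*(-16))*(-20) = -104*(-20) = 2080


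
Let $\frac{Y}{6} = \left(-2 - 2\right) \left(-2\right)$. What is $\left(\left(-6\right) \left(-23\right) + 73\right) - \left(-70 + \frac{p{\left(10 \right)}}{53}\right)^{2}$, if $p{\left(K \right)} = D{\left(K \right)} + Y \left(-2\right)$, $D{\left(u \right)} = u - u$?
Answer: $- \frac{13892937}{2809} \approx -4945.9$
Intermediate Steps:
$D{\left(u \right)} = 0$
$Y = 48$ ($Y = 6 \left(-2 - 2\right) \left(-2\right) = 6 \left(\left(-4\right) \left(-2\right)\right) = 6 \cdot 8 = 48$)
$p{\left(K \right)} = -96$ ($p{\left(K \right)} = 0 + 48 \left(-2\right) = 0 - 96 = -96$)
$\left(\left(-6\right) \left(-23\right) + 73\right) - \left(-70 + \frac{p{\left(10 \right)}}{53}\right)^{2} = \left(\left(-6\right) \left(-23\right) + 73\right) - \left(-70 - \frac{96}{53}\right)^{2} = \left(138 + 73\right) - \left(-70 - \frac{96}{53}\right)^{2} = 211 - \left(-70 - \frac{96}{53}\right)^{2} = 211 - \left(- \frac{3806}{53}\right)^{2} = 211 - \frac{14485636}{2809} = - \frac{13892937}{2809}$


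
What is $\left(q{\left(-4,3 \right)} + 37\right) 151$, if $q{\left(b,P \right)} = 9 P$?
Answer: $9664$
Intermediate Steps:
$\left(q{\left(-4,3 \right)} + 37\right) 151 = \left(9 \cdot 3 + 37\right) 151 = \left(27 + 37\right) 151 = 64 \cdot 151 = 9664$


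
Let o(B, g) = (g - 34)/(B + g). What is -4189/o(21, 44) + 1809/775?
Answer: -42200557/1550 ≈ -27226.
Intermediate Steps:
o(B, g) = (-34 + g)/(B + g)
-4189/o(21, 44) + 1809/775 = -4189*(21 + 44)/(-34 + 44) + 1809/775 = -4189/(10/65) + 1809*(1/775) = -4189/((1/65)*10) + 1809/775 = -4189/2/13 + 1809/775 = -4189*13/2 + 1809/775 = -54457/2 + 1809/775 = -42200557/1550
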